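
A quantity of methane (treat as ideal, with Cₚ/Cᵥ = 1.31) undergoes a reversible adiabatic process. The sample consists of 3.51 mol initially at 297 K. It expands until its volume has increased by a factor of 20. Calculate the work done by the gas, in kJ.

W ≈ 16.9 kJ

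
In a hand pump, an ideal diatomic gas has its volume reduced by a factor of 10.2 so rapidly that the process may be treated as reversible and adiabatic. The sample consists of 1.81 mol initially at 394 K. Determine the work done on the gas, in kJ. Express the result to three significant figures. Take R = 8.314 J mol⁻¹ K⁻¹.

Adiabatic: T₁V₁^(γ−1) = T₂V₂^(γ−1) ⇒ T₂ = T₁ (V₁/V₂)^(γ−1).
γ = 7/5 for a diatomic ideal gas, so γ−1 = 2/5.
T₂ = 394 × 10.2^(2/5) = 997.6 K.
Q = 0, so ΔU = W_on_gas = nCᵥΔT with Cᵥ = R/(γ−1) = 20.79 J/(mol·K).
ΔU = 1.81 × 20.79 × (997.6 − 394) = 22710 J.

W ≈ 22.7 kJ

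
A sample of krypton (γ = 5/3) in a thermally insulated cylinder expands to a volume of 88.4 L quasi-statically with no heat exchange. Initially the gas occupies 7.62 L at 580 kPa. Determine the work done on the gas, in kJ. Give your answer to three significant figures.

W ≈ -5.34 kJ

P₂ = P₁(V₁/V₂)^γ = 580×(7.62/88.4)^(5/3) = 9.756 kPa.
For a reversible adiabat, W_by_gas = (P₁V₁ − P₂V₂)/(γ−1).
W_by = (580000×0.00762 − 9756×0.0884) / (2/3) = 5336 J.
W_on_gas = −W_by = -5336 J.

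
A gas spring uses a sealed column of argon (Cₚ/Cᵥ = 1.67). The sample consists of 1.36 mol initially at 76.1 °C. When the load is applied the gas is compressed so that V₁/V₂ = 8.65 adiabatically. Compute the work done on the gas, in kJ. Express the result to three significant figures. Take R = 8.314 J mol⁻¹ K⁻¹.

W ≈ 19.1 kJ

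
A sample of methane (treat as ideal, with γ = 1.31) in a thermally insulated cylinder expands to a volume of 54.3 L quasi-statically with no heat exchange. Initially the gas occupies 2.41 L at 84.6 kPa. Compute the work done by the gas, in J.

P₂ = P₁(V₁/V₂)^γ = 84.6×(2.41/54.3)^(1.31) = 1.43 kPa.
For a reversible adiabat, W_by_gas = (P₁V₁ − P₂V₂)/(γ−1).
W_by = (84600×0.00241 − 1430×0.0543) / (0.31) = 407.3 J.

W ≈ 407 J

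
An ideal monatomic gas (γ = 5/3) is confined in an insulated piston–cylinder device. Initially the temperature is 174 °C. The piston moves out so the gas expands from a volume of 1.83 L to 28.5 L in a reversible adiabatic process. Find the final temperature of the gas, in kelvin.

T₂ ≈ 71.7 K

For a reversible adiabat TV^(γ−1) is constant, so T₂ = T₁ (V₁/V₂)^(γ−1).
T₁ = 174 °C = 447.1 K.
T₂ = 447.1 × (1.83/28.5)^(2/3) = 71.7 K.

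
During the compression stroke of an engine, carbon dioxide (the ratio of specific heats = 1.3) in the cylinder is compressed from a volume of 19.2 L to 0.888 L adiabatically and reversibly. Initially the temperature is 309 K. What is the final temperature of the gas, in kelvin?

T₂ ≈ 777 K

Adiabatic: T₁V₁^(γ−1) = T₂V₂^(γ−1) ⇒ T₂ = T₁ (V₁/V₂)^(γ−1).
T₂ = 309 × (19.2/0.888)^(0.3) = 777 K.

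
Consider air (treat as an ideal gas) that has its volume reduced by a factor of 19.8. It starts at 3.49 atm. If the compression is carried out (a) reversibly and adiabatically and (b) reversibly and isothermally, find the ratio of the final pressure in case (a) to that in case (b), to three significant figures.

P_adiabatic / P_isothermal ≈ 3.30

For a diatomic ideal gas γ = 7/5.
Isothermal: P_b = P₁(V₁/V₂) = 3.49×19.8.
Adiabatic: P_a = P₁(V₁/V₂)^γ = 3.49×19.8^(7/5).
P_a/P_b = (V₁/V₂)^(γ−1) = 19.8^(2/5) = 3.301.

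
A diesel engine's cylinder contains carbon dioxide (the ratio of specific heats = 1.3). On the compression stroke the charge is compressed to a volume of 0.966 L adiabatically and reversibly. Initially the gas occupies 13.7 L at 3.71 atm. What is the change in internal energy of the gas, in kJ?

P₂ = P₁(V₁/V₂)^γ = 3.71×(13.7/0.966)^(1.3) = 116.6 atm.
For a reversible adiabat, W_by_gas = (P₁V₁ − P₂V₂)/(γ−1).
W_by = (375900×0.0137 − 1.181×10^7×0.000966) / (0.3) = -20870 J.
Q = 0 ⇒ ΔU = −W_by = 20870 J.

ΔU ≈ 20.9 kJ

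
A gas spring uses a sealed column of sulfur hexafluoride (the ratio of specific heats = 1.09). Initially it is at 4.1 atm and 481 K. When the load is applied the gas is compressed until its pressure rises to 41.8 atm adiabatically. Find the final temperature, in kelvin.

T₂ ≈ 583 K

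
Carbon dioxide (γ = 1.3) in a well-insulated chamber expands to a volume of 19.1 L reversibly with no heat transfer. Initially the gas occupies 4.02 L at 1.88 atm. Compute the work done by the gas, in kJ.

W ≈ 0.953 kJ

P₂ = P₁(V₁/V₂)^γ = 1.88×(4.02/19.1)^(1.3) = 0.2479 atm.
For a reversible adiabat, W_by_gas = (P₁V₁ − P₂V₂)/(γ−1).
W_by = (190500×0.00402 − 25120×0.0191) / (0.3) = 953.3 J.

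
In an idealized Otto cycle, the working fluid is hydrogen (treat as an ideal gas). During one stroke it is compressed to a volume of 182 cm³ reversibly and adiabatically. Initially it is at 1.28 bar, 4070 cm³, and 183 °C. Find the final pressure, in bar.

P₂ ≈ 99.2 bar

Since PV^γ is constant along a reversible adiabat, P₂ = P₁ (V₁/V₂)^γ.
γ = 7/5 for a diatomic ideal gas.
P₂ = 1.28 × (4070/182)^(7/5) = 99.21 bar.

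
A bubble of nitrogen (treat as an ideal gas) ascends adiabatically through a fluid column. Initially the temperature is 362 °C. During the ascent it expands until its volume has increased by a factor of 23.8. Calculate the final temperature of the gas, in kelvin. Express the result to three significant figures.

T₂ ≈ 179 K

Adiabatic: T₁V₁^(γ−1) = T₂V₂^(γ−1) ⇒ T₂ = T₁ (V₁/V₂)^(γ−1).
For a diatomic ideal gas γ = 7/5, so γ−1 = 2/5.
T₁ = 362 °C = 635.1 K.
T₂ = 635.1 × (1/23.8)^(2/5) = 178.7 K.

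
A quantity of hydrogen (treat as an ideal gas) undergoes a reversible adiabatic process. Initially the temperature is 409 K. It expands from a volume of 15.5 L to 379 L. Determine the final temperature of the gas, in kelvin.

T₂ ≈ 114 K

For a reversible adiabat TV^(γ−1) is constant, so T₂ = T₁ (V₁/V₂)^(γ−1).
For a diatomic ideal gas γ = 7/5, so γ−1 = 2/5.
T₂ = 409 × (15.5/379)^(2/5) = 113.9 K.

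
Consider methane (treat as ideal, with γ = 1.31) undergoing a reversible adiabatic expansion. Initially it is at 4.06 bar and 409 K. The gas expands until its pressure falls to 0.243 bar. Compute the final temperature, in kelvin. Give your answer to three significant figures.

T₂ ≈ 210 K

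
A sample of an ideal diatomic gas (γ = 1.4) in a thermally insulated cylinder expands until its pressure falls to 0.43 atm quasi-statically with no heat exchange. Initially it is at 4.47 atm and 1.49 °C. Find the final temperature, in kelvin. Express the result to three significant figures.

Adiabatic: T₂/T₁ = (P₂/P₁)^((γ−1)/γ).
T₁ = 1.49 °C = 274.6 K.
T₂ = 274.6 × (0.43/4.47)^(0.286) = 140.7 K.

T₂ ≈ 141 K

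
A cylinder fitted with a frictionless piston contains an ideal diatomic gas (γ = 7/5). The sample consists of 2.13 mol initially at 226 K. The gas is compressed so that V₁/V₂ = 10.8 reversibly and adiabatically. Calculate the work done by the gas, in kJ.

W ≈ -15.9 kJ

Adiabatic: T₁V₁^(γ−1) = T₂V₂^(γ−1) ⇒ T₂ = T₁ (V₁/V₂)^(γ−1).
T₂ = 226 × 10.8^(2/5) = 585.4 K.
Q = 0, so ΔU = W_on_gas = nCᵥΔT with Cᵥ = R/(γ−1) = 20.79 J/(mol·K).
ΔU = 2.13 × 20.79 × (585.4 − 226) = 15910 J.
Work done by the gas = −ΔU = -15910 J.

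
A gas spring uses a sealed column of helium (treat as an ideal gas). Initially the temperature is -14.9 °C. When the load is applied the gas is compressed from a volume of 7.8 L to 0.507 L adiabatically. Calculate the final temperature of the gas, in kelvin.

T₂ ≈ 1600 K

For a reversible adiabat TV^(γ−1) is constant, so T₂ = T₁ (V₁/V₂)^(γ−1).
For a monatomic ideal gas γ = 5/3, so γ−1 = 2/3.
T₁ = -14.9 °C = 258.2 K.
T₂ = 258.2 × (7.8/0.507)^(2/3) = 1597 K.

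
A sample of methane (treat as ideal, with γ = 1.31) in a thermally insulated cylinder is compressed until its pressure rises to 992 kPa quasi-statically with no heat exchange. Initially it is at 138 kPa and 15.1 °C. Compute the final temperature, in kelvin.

Along an adiabat T P^((1−γ)/γ) is constant, so T₂ = T₁ (P₂/P₁)^((γ−1)/γ).
T₁ = 15.1 °C = 288.2 K.
T₂ = 288.2 × (992/138)^(0.237) = 459.7 K.

T₂ ≈ 460 K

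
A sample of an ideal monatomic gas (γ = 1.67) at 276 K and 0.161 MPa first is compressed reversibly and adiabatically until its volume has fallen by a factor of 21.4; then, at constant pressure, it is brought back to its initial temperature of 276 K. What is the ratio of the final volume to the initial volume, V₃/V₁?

V₃/V₁ ≈ 0.00600

Adiabatic step: V₂/V₁ = 0.04673; T₂ = T₁·21.4^(0.67) = 2149 K.
Isobaric step: V₃/V₂ = T₃/T₂ = 276/2149.
V₃/V₁ = (V₂/V₁)(V₃/V₂) = 0.04673 × (276/2149) = 0.006001.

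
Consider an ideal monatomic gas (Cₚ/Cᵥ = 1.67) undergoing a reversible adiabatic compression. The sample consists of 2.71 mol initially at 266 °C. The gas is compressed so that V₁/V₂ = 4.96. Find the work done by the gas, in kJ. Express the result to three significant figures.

W ≈ -34.9 kJ

For a reversible adiabat TV^(γ−1) is constant, so T₂ = T₁ (V₁/V₂)^(γ−1).
T₁ = 266 °C = 539.1 K.
T₂ = 539.1 × 4.96^(0.67) = 1576 K.
Q = 0, so ΔU = W_on_gas = nCᵥΔT with Cᵥ = R/(γ−1) = 12.41 J/(mol·K).
ΔU = 2.71 × 12.41 × (1576 − 539.1) = 34880 J.
Work done by the gas = −ΔU = -34880 J.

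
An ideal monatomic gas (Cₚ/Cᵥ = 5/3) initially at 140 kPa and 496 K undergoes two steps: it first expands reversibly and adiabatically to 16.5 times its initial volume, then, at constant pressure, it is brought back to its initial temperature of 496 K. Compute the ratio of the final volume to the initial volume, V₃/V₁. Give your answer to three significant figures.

V₃/V₁ ≈ 107

Adiabatic step: V₂/V₁ = 16.5; T₂ = T₁·(1/16.5)^(2/3) = 76.53 K.
Isobaric step: V₃/V₂ = T₃/T₂ = 496/76.53.
V₃/V₁ = (V₂/V₁)(V₃/V₂) = 16.5 × (496/76.53) = 106.9.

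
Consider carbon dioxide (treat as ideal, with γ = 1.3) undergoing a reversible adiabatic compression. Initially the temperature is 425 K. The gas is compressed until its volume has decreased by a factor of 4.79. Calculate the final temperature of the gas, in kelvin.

T₂ ≈ 680 K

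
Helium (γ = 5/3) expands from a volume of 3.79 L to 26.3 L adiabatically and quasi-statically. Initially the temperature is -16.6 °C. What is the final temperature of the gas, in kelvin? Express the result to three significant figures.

For a reversible adiabat TV^(γ−1) is constant, so T₂ = T₁ (V₁/V₂)^(γ−1).
T₁ = -16.6 °C = 256.5 K.
T₂ = 256.5 × (3.79/26.3)^(2/3) = 70.52 K.

T₂ ≈ 70.5 K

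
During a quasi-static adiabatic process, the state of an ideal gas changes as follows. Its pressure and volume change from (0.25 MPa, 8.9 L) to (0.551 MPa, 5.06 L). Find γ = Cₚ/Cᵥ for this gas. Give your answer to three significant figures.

γ ≈ 1.40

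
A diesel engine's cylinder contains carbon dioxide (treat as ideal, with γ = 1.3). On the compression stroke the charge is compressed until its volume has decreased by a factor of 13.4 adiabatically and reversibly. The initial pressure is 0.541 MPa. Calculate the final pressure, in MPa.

Since PV^γ is constant along a reversible adiabat, P₂ = P₁ (V₁/V₂)^γ.
P₂ = 0.541 × 13.4^(1.3) = 15.79 MPa.

P₂ ≈ 15.8 MPa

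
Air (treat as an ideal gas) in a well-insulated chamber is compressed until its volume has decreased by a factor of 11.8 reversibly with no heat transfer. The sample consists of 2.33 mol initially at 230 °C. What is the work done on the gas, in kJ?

Adiabatic: T₁V₁^(γ−1) = T₂V₂^(γ−1) ⇒ T₂ = T₁ (V₁/V₂)^(γ−1).
γ = 7/5 for a diatomic ideal gas, so γ−1 = 2/5.
T₁ = 230 °C = 503.1 K.
T₂ = 503.1 × 11.8^(2/5) = 1350 K.
Q = 0, so ΔU = W_on_gas = nCᵥΔT with Cᵥ = R/(γ−1) = 20.79 J/(mol·K).
ΔU = 2.33 × 20.79 × (1350 − 503.1) = 41030 J.

W ≈ 41.0 kJ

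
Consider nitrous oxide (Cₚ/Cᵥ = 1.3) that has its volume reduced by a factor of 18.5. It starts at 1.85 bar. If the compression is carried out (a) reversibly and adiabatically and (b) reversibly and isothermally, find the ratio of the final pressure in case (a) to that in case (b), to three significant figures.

Isothermal: P_b = P₁(V₁/V₂) = 1.85×18.5.
Adiabatic: P_a = P₁(V₁/V₂)^γ = 1.85×18.5^(1.3).
P_a/P_b = (V₁/V₂)^(γ−1) = 18.5^(0.3) = 2.4.

P_adiabatic / P_isothermal ≈ 2.40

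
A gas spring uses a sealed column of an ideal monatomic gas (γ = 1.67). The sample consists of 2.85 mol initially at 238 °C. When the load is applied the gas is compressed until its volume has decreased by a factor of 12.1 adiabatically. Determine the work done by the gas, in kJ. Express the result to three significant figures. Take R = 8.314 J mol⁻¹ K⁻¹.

W ≈ -78.0 kJ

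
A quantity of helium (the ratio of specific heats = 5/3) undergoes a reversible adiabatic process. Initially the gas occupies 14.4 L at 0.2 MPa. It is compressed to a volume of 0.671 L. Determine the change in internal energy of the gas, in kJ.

P₂ = P₁(V₁/V₂)^γ = 0.2×(14.4/0.671)^(5/3) = 33.15 MPa.
For a reversible adiabat, W_by_gas = (P₁V₁ − P₂V₂)/(γ−1).
W_by = (200000×0.0144 − 3.315×10^7×0.000671) / (2/3) = -29040 J.
Q = 0 ⇒ ΔU = −W_by = 29040 J.

ΔU ≈ 29.0 kJ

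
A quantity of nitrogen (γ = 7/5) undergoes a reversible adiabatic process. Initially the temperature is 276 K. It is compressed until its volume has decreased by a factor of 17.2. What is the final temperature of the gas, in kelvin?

For a reversible adiabat TV^(γ−1) is constant, so T₂ = T₁ (V₁/V₂)^(γ−1).
T₂ = 276 × 17.2^(2/5) = 861.2 K.

T₂ ≈ 861 K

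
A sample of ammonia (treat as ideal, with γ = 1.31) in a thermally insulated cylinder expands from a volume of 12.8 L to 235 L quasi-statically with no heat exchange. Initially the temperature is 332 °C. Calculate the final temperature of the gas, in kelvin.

T₂ ≈ 246 K

For a reversible adiabat TV^(γ−1) is constant, so T₂ = T₁ (V₁/V₂)^(γ−1).
T₁ = 332 °C = 605.1 K.
T₂ = 605.1 × (12.8/235)^(0.31) = 245.5 K.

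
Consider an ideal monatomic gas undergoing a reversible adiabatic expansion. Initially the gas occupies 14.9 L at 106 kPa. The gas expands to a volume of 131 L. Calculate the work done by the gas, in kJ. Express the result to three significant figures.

W ≈ 1.81 kJ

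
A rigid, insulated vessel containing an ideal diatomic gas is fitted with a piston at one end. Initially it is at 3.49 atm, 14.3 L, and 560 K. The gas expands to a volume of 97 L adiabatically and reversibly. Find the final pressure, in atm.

Since PV^γ is constant along a reversible adiabat, P₂ = P₁ (V₁/V₂)^γ.
γ = 7/5 for a diatomic ideal gas.
P₂ = 3.49 × (14.3/97)^(7/5) = 0.2392 atm.

P₂ ≈ 0.239 atm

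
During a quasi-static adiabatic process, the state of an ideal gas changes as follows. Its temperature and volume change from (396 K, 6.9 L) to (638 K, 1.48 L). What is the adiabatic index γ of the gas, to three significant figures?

γ ≈ 1.31

TV^(γ−1) = const ⇒ γ − 1 = ln(T₂/T₁) / ln(V₁/V₂).
γ = 1 + ln(638/396) / ln(6.9/1.48) = 1.31.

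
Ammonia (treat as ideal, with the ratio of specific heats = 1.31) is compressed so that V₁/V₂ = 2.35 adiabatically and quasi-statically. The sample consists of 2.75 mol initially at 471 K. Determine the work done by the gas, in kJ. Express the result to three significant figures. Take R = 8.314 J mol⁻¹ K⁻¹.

W ≈ -10.5 kJ

Adiabatic: T₁V₁^(γ−1) = T₂V₂^(γ−1) ⇒ T₂ = T₁ (V₁/V₂)^(γ−1).
T₂ = 471 × 2.35^(0.31) = 613.8 K.
Q = 0, so ΔU = W_on_gas = nCᵥΔT with Cᵥ = R/(γ−1) = 26.82 J/(mol·K).
ΔU = 2.75 × 26.82 × (613.8 − 471) = 10530 J.
Work done by the gas = −ΔU = -10530 J.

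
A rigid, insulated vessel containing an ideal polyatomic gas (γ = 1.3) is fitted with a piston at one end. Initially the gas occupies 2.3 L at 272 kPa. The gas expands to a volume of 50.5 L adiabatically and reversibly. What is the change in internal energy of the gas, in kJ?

ΔU ≈ -1.26 kJ

P₂ = P₁(V₁/V₂)^γ = 272×(2.3/50.5)^(1.3) = 4.904 kPa.
For a reversible adiabat, W_by_gas = (P₁V₁ − P₂V₂)/(γ−1).
W_by = (272000×0.0023 − 4904×0.0505) / (0.3) = 1260 J.
Q = 0 ⇒ ΔU = −W_by = -1260 J.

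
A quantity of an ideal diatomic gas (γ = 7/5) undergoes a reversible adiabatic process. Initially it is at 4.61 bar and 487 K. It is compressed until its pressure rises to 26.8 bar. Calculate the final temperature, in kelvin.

Along an adiabat T P^((1−γ)/γ) is constant, so T₂ = T₁ (P₂/P₁)^((γ−1)/γ).
T₂ = 487 × (26.8/4.61)^(2/7) = 805.3 K.

T₂ ≈ 805 K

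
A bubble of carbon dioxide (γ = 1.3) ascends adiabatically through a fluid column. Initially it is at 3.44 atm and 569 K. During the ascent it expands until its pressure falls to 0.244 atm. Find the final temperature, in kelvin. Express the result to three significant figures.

T₂ ≈ 309 K

Adiabatic: T₂/T₁ = (P₂/P₁)^((γ−1)/γ).
T₂ = 569 × (0.244/3.44)^(0.231) = 309 K.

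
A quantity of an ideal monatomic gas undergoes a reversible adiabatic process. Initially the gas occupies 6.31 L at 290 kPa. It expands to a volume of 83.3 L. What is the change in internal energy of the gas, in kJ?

γ = 5/3 for a monatomic ideal gas.
P₂ = P₁(V₁/V₂)^γ = 290×(6.31/83.3)^(5/3) = 3.933 kPa.
For a reversible adiabat, W_by_gas = (P₁V₁ − P₂V₂)/(γ−1).
W_by = (290000×0.00631 − 3933×0.0833) / (2/3) = 2253 J.
Q = 0 ⇒ ΔU = −W_by = -2253 J.

ΔU ≈ -2.25 kJ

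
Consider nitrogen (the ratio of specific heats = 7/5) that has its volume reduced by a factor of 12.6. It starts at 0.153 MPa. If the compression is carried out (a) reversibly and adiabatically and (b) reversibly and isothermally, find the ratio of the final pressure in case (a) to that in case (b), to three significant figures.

Isothermal: P_b = P₁(V₁/V₂) = 0.153×12.6.
Adiabatic: P_a = P₁(V₁/V₂)^γ = 0.153×12.6^(7/5).
P_a/P_b = (V₁/V₂)^(γ−1) = 12.6^(2/5) = 2.755.

P_adiabatic / P_isothermal ≈ 2.76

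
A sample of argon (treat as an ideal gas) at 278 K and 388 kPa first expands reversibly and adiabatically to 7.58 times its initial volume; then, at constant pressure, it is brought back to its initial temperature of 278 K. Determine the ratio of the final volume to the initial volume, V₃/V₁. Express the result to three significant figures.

For a monatomic ideal gas γ = 5/3.
Adiabatic step: V₂/V₁ = 7.58; T₂ = T₁·(1/7.58)^(2/3) = 72.04 K.
Isobaric step: V₃/V₂ = T₃/T₂ = 278/72.04.
V₃/V₁ = (V₂/V₁)(V₃/V₂) = 7.58 × (278/72.04) = 29.25.

V₃/V₁ ≈ 29.2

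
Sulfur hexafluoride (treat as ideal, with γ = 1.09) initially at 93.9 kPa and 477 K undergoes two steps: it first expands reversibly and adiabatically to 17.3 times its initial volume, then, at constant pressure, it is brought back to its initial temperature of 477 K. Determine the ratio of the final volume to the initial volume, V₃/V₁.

Adiabatic step: V₂/V₁ = 17.3; T₂ = T₁·(1/17.3)^(0.09) = 369.1 K.
Isobaric step: V₃/V₂ = T₃/T₂ = 477/369.1.
V₃/V₁ = (V₂/V₁)(V₃/V₂) = 17.3 × (477/369.1) = 22.36.

V₃/V₁ ≈ 22.4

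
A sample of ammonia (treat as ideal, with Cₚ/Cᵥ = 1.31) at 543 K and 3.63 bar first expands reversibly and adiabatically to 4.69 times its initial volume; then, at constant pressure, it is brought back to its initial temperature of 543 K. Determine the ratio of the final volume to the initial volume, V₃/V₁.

Adiabatic step: V₂/V₁ = 4.69; T₂ = T₁·(1/4.69)^(0.31) = 336.3 K.
Isobaric step: V₃/V₂ = T₃/T₂ = 543/336.3.
V₃/V₁ = (V₂/V₁)(V₃/V₂) = 4.69 × (543/336.3) = 7.572.

V₃/V₁ ≈ 7.57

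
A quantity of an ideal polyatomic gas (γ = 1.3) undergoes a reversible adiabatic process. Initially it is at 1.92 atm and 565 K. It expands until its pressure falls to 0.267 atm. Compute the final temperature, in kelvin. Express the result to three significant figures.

Adiabatic: T₂/T₁ = (P₂/P₁)^((γ−1)/γ).
T₂ = 565 × (0.267/1.92)^(0.231) = 358.4 K.

T₂ ≈ 358 K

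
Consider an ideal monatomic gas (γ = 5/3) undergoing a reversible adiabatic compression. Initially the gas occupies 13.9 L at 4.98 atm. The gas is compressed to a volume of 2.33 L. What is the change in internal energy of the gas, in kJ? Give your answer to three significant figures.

ΔU ≈ 24.1 kJ

P₂ = P₁(V₁/V₂)^γ = 4.98×(13.9/2.33)^(5/3) = 97.72 atm.
For a reversible adiabat, W_by_gas = (P₁V₁ − P₂V₂)/(γ−1).
W_by = (504600×0.0139 − 9.902×10^6×0.00233) / (2/3) = -24090 J.
Q = 0 ⇒ ΔU = −W_by = 24090 J.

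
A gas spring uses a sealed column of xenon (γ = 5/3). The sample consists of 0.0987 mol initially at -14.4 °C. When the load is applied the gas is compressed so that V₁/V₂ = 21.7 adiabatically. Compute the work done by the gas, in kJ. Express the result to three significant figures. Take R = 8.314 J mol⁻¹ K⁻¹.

Adiabatic: T₁V₁^(γ−1) = T₂V₂^(γ−1) ⇒ T₂ = T₁ (V₁/V₂)^(γ−1).
T₁ = -14.4 °C = 258.8 K.
T₂ = 258.8 × 21.7^(2/3) = 2013 K.
Q = 0, so ΔU = W_on_gas = nCᵥΔT with Cᵥ = R/(γ−1) = 12.47 J/(mol·K).
ΔU = 0.0987 × 12.47 × (2013 − 258.8) = 2159 J.
Work done by the gas = −ΔU = -2159 J.

W ≈ -2.16 kJ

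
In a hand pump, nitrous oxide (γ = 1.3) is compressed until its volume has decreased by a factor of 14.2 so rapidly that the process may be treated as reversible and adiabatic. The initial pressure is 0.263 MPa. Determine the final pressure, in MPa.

P₂ ≈ 8.28 MPa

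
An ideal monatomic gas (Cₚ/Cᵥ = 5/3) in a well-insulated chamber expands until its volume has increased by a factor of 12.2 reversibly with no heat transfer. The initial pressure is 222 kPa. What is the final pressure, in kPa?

P₂ ≈ 3.43 kPa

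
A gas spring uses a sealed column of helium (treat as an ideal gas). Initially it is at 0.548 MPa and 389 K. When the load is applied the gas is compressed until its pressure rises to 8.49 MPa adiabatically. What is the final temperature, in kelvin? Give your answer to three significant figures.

T₂ ≈ 1160 K

Along an adiabat T P^((1−γ)/γ) is constant, so T₂ = T₁ (P₂/P₁)^((γ−1)/γ).
For a monatomic ideal gas γ = 5/3, so (γ−1)/γ = 2/5.
T₂ = 389 × (8.49/0.548)^(2/5) = 1164 K.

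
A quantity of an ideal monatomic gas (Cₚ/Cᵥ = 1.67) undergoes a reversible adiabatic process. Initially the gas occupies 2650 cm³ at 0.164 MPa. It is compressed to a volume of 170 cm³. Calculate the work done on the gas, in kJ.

P₂ = P₁(V₁/V₂)^γ = 0.164×(2650/170)^(1.67) = 16.1 MPa.
For a reversible adiabat, W_by_gas = (P₁V₁ − P₂V₂)/(γ−1).
W_by = (164000×0.00265 − 1.61×10^7×0.00017) / (0.67) = -3436 J.
W_on_gas = −W_by = 3436 J.

W ≈ 3.44 kJ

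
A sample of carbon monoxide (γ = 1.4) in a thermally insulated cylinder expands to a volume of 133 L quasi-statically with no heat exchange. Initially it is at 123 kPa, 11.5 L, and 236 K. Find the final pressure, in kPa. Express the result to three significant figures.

P₂ ≈ 3.99 kPa

Since PV^γ is constant along a reversible adiabat, P₂ = P₁ (V₁/V₂)^γ.
P₂ = 123 × (11.5/133)^(1.4) = 3.995 kPa.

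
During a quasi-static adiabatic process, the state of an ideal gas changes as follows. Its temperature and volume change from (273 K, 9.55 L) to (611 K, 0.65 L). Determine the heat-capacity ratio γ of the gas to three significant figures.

TV^(γ−1) = const ⇒ γ − 1 = ln(T₂/T₁) / ln(V₁/V₂).
γ = 1 + ln(611/273) / ln(9.55/0.65) = 1.3.

γ ≈ 1.30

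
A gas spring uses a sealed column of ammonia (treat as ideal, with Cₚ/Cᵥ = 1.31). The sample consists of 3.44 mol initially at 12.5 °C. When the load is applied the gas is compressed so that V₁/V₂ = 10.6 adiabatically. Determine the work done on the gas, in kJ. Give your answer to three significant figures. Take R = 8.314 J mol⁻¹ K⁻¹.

W ≈ 28.4 kJ

Adiabatic: T₁V₁^(γ−1) = T₂V₂^(γ−1) ⇒ T₂ = T₁ (V₁/V₂)^(γ−1).
T₁ = 12.5 °C = 285.6 K.
T₂ = 285.6 × 10.6^(0.31) = 593.9 K.
Q = 0, so ΔU = W_on_gas = nCᵥΔT with Cᵥ = R/(γ−1) = 26.82 J/(mol·K).
ΔU = 3.44 × 26.82 × (593.9 − 285.6) = 28430 J.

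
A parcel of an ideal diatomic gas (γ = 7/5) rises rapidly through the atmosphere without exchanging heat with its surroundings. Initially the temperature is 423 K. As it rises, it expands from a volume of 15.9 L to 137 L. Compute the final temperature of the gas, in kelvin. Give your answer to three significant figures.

For a reversible adiabat TV^(γ−1) is constant, so T₂ = T₁ (V₁/V₂)^(γ−1).
T₂ = 423 × (15.9/137)^(2/5) = 178.7 K.

T₂ ≈ 179 K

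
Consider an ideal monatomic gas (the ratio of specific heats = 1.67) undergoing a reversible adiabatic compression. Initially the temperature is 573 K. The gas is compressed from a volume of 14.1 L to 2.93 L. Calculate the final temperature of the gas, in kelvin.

T₂ ≈ 1640 K

Adiabatic: T₁V₁^(γ−1) = T₂V₂^(γ−1) ⇒ T₂ = T₁ (V₁/V₂)^(γ−1).
T₂ = 573 × (14.1/2.93)^(0.67) = 1642 K.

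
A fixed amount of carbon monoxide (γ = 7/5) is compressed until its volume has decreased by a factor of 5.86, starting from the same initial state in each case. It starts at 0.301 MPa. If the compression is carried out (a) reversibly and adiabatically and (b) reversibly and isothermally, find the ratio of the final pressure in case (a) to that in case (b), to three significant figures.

P_adiabatic / P_isothermal ≈ 2.03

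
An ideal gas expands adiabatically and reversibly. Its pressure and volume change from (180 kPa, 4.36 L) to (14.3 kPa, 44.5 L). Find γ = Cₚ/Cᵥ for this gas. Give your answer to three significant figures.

γ ≈ 1.09

PV^γ = const ⇒ γ = ln(P₂/P₁) / ln(V₁/V₂).
γ = ln(14.3/180) / ln(4.36/44.5) = 1.09.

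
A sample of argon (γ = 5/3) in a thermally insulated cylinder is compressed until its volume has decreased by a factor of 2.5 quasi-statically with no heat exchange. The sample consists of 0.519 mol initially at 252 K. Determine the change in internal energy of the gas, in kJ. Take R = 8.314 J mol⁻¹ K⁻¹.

Adiabatic: T₁V₁^(γ−1) = T₂V₂^(γ−1) ⇒ T₂ = T₁ (V₁/V₂)^(γ−1).
T₂ = 252 × 2.5^(2/3) = 464.2 K.
Q = 0, so ΔU = W_on_gas = nCᵥΔT with Cᵥ = R/(γ−1) = 12.47 J/(mol·K).
ΔU = 0.519 × 12.47 × (464.2 − 252) = 1373 J.

ΔU ≈ 1.37 kJ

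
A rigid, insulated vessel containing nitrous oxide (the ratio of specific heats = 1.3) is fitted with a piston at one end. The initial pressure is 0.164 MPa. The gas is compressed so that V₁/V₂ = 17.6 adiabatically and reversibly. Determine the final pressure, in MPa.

P₂ ≈ 6.82 MPa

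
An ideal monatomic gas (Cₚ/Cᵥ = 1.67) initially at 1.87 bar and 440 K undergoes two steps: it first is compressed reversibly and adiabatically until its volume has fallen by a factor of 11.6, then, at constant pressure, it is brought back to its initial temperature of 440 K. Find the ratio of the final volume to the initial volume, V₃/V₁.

Adiabatic step: V₂/V₁ = 0.08621; T₂ = T₁·11.6^(0.67) = 2273 K.
Isobaric step: V₃/V₂ = T₃/T₂ = 440/2273.
V₃/V₁ = (V₂/V₁)(V₃/V₂) = 0.08621 × (440/2273) = 0.01669.

V₃/V₁ ≈ 0.0167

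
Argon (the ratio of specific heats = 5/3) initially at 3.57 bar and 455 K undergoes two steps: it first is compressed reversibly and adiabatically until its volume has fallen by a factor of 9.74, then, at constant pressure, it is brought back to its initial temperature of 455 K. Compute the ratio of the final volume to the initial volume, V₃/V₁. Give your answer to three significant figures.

V₃/V₁ ≈ 0.0225

Adiabatic step: V₂/V₁ = 0.1027; T₂ = T₁·9.74^(2/3) = 2075 K.
Isobaric step: V₃/V₂ = T₃/T₂ = 455/2075.
V₃/V₁ = (V₂/V₁)(V₃/V₂) = 0.1027 × (455/2075) = 0.02251.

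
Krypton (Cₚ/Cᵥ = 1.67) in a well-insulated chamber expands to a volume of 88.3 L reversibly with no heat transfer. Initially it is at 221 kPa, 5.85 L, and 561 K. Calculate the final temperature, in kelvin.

T₂ ≈ 91.0 K

Adiabatic: T₁V₁^(γ−1) = T₂V₂^(γ−1) ⇒ T₂ = T₁ (V₁/V₂)^(γ−1).
T₂ = 561 × (5.85/88.3)^(0.67) = 91.03 K.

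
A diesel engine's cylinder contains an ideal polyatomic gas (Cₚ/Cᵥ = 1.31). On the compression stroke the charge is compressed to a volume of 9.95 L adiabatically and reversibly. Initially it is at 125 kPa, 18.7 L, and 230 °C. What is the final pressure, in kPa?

P₂ ≈ 286 kPa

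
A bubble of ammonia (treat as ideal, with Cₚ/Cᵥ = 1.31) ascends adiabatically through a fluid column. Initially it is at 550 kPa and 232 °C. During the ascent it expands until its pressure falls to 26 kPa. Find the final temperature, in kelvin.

T₂ ≈ 245 K

Adiabatic: T₂/T₁ = (P₂/P₁)^((γ−1)/γ).
T₁ = 232 °C = 505.1 K.
T₂ = 505.1 × (26/550)^(0.237) = 245.3 K.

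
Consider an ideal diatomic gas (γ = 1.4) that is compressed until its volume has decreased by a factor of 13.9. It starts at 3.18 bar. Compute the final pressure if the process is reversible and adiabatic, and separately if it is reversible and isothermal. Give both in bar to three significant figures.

adiabatic: 127 bar; isothermal: 44.2 bar

Isothermal: P₂ = P₁(V₁/V₂) = 3.18×13.9 = 44.2 bar.
Adiabatic: P₂ = P₁(V₁/V₂)^γ = 3.18×13.9^(1.4) = 126.7 bar.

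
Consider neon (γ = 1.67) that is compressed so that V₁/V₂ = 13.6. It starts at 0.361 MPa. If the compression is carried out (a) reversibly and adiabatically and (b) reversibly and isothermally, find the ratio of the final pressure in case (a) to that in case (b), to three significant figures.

Isothermal: P_b = P₁(V₁/V₂) = 0.361×13.6.
Adiabatic: P_a = P₁(V₁/V₂)^γ = 0.361×13.6^(1.67).
P_a/P_b = (V₁/V₂)^(γ−1) = 13.6^(0.67) = 5.747.

P_adiabatic / P_isothermal ≈ 5.75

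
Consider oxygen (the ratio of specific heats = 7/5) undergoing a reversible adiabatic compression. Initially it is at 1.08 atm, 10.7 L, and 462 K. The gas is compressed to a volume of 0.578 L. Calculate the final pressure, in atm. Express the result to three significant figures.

Adiabatic: P₁V₁^γ = P₂V₂^γ ⇒ P₂ = P₁ (V₁/V₂)^γ.
P₂ = 1.08 × (10.7/0.578)^(7/5) = 64.25 atm.

P₂ ≈ 64.2 atm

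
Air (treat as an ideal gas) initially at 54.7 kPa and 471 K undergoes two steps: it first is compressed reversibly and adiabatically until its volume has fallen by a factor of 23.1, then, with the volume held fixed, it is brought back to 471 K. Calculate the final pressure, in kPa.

P₃ ≈ 1260 kPa

For a diatomic ideal gas γ = 7/5.
Adiabatic step (PV^γ = const): P₂ = 54.7×23.1^(7/5) = 4437 kPa; T₂ = 471×23.1^(2/5) = 1654 K.
Isochoric: P₃ = P₂(T₃/T₂) = 4437 × (471/1654) = 1264 kPa.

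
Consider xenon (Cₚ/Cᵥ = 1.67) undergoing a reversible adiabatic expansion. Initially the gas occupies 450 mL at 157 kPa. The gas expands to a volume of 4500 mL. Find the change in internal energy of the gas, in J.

P₂ = P₁(V₁/V₂)^γ = 157×(450/4500)^(1.67) = 3.357 kPa.
For a reversible adiabat, W_by_gas = (P₁V₁ − P₂V₂)/(γ−1).
W_by = (157000×0.00045 − 3357×0.0045) / (0.67) = 82.9 J.
Q = 0 ⇒ ΔU = −W_by = -82.9 J.

ΔU ≈ -82.9 J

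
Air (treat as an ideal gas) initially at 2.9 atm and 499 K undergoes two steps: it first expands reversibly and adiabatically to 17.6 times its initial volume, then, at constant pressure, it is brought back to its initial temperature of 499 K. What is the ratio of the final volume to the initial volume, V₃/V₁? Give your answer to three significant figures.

V₃/V₁ ≈ 55.4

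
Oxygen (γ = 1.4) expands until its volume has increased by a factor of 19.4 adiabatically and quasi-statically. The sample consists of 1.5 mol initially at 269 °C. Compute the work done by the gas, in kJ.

W ≈ 11.7 kJ

Adiabatic: T₁V₁^(γ−1) = T₂V₂^(γ−1) ⇒ T₂ = T₁ (V₁/V₂)^(γ−1).
T₁ = 269 °C = 542.1 K.
T₂ = 542.1 × (1/19.4)^(0.4) = 165.6 K.
Q = 0, so ΔU = W_on_gas = nCᵥΔT with Cᵥ = R/(γ−1) = 20.79 J/(mol·K).
ΔU = 1.5 × 20.79 × (165.6 − 542.1) = -11740 J.
Work done by the gas = −ΔU = 11740 J.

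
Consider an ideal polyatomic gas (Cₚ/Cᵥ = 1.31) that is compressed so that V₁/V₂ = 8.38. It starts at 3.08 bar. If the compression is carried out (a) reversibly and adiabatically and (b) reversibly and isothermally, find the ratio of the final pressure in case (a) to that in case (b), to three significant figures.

Isothermal: P_b = P₁(V₁/V₂) = 3.08×8.38.
Adiabatic: P_a = P₁(V₁/V₂)^γ = 3.08×8.38^(1.31).
P_a/P_b = (V₁/V₂)^(γ−1) = 8.38^(0.31) = 1.933.

P_adiabatic / P_isothermal ≈ 1.93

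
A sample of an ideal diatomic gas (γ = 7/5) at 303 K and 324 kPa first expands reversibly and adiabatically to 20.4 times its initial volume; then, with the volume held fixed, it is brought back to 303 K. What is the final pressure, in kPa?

P₃ ≈ 15.9 kPa

Adiabatic step (PV^γ = const): P₂ = 324×(1/20.4)^(7/5) = 4.754 kPa; T₂ = 303×(1/20.4)^(2/5) = 90.7 K.
Isochoric: P₃ = P₂(T₃/T₂) = 4.754 × (303/90.7) = 15.88 kPa.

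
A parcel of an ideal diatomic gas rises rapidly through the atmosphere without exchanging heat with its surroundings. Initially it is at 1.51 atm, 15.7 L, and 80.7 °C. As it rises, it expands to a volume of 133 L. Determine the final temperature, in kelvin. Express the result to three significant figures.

Adiabatic: T₁V₁^(γ−1) = T₂V₂^(γ−1) ⇒ T₂ = T₁ (V₁/V₂)^(γ−1).
γ = 7/5 for a diatomic ideal gas.
T₁ = 80.7 °C = 353.8 K.
T₂ = 353.8 × (15.7/133)^(2/5) = 150.5 K.

T₂ ≈ 151 K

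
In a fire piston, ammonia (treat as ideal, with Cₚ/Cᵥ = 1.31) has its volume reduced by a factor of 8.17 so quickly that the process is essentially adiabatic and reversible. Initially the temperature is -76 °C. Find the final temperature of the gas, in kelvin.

T₂ ≈ 378 K

For a reversible adiabat TV^(γ−1) is constant, so T₂ = T₁ (V₁/V₂)^(γ−1).
T₁ = -76 °C = 197.1 K.
T₂ = 197.1 × 8.17^(0.31) = 378.1 K.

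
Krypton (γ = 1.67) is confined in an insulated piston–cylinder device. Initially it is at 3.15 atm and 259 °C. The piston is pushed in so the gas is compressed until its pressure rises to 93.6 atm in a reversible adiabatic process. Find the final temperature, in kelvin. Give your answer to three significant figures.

Along an adiabat T P^((1−γ)/γ) is constant, so T₂ = T₁ (P₂/P₁)^((γ−1)/γ).
T₁ = 259 °C = 532.1 K.
T₂ = 532.1 × (93.6/3.15)^(0.401) = 2075 K.

T₂ ≈ 2070 K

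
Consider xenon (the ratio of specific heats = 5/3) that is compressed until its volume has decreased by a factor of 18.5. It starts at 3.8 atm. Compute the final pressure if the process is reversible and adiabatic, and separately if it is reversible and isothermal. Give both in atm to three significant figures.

Isothermal: P₂ = P₁(V₁/V₂) = 3.8×18.5 = 70.3 atm.
Adiabatic: P₂ = P₁(V₁/V₂)^γ = 3.8×18.5^(5/3) = 491.7 atm.

adiabatic: 492 atm; isothermal: 70.3 atm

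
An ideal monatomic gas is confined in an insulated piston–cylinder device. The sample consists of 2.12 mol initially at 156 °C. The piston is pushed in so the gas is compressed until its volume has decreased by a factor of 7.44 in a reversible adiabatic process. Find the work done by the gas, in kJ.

For a reversible adiabat TV^(γ−1) is constant, so T₂ = T₁ (V₁/V₂)^(γ−1).
γ = 5/3 for a monatomic ideal gas, so γ−1 = 2/3.
T₁ = 156 °C = 429.1 K.
T₂ = 429.1 × 7.44^(2/3) = 1636 K.
Q = 0, so ΔU = W_on_gas = nCᵥΔT with Cᵥ = R/(γ−1) = 12.47 J/(mol·K).
ΔU = 2.12 × 12.47 × (1636 − 429.1) = 31890 J.
Work done by the gas = −ΔU = -31890 J.

W ≈ -31.9 kJ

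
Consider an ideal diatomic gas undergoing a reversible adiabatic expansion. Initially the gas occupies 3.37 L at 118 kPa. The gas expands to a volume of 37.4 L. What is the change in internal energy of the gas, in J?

ΔU ≈ -615 J

γ = 7/5 for a diatomic ideal gas.
P₂ = P₁(V₁/V₂)^γ = 118×(3.37/37.4)^(7/5) = 4.06 kPa.
For a reversible adiabat, W_by_gas = (P₁V₁ − P₂V₂)/(γ−1).
W_by = (118000×0.00337 − 4060×0.0374) / (2/5) = 614.5 J.
Q = 0 ⇒ ΔU = −W_by = -614.5 J.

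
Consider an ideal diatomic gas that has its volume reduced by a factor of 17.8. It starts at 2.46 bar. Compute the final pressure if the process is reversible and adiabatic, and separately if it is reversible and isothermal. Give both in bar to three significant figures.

adiabatic: 139 bar; isothermal: 43.8 bar

For a diatomic ideal gas γ = 7/5.
Isothermal: P₂ = P₁(V₁/V₂) = 2.46×17.8 = 43.79 bar.
Adiabatic: P₂ = P₁(V₁/V₂)^γ = 2.46×17.8^(7/5) = 138.5 bar.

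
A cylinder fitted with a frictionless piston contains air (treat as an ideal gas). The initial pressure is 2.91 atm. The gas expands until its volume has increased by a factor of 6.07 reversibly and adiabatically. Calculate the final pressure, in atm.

Since PV^γ is constant along a reversible adiabat, P₂ = P₁ (V₁/V₂)^γ.
For a diatomic ideal gas γ = 7/5.
P₂ = 2.91 × (1/6.07)^(7/5) = 0.233 atm.

P₂ ≈ 0.233 atm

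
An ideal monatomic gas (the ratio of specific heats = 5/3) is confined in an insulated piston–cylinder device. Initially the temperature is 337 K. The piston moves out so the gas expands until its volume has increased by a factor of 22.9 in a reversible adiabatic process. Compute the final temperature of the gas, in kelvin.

For a reversible adiabat TV^(γ−1) is constant, so T₂ = T₁ (V₁/V₂)^(γ−1).
T₂ = 337 × (1/22.9)^(2/3) = 41.79 K.

T₂ ≈ 41.8 K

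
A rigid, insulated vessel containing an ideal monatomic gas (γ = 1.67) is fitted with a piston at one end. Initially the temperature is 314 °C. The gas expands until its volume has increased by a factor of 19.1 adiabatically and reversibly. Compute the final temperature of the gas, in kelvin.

T₂ ≈ 81.4 K

For a reversible adiabat TV^(γ−1) is constant, so T₂ = T₁ (V₁/V₂)^(γ−1).
T₁ = 314 °C = 587.1 K.
T₂ = 587.1 × (1/19.1)^(0.67) = 81.37 K.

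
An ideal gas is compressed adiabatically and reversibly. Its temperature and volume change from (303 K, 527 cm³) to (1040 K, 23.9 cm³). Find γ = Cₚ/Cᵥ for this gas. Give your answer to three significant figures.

TV^(γ−1) = const ⇒ γ − 1 = ln(T₂/T₁) / ln(V₁/V₂).
γ = 1 + ln(1040/303) / ln(527/23.9) = 1.399.

γ ≈ 1.40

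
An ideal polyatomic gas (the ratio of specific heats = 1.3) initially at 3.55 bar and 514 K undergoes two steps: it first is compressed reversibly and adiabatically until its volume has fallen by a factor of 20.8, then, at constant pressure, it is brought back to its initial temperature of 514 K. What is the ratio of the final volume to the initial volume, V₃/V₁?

Adiabatic step: V₂/V₁ = 0.04808; T₂ = T₁·20.8^(0.3) = 1278 K.
Isobaric step: V₃/V₂ = T₃/T₂ = 514/1278.
V₃/V₁ = (V₂/V₁)(V₃/V₂) = 0.04808 × (514/1278) = 0.01934.

V₃/V₁ ≈ 0.0193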